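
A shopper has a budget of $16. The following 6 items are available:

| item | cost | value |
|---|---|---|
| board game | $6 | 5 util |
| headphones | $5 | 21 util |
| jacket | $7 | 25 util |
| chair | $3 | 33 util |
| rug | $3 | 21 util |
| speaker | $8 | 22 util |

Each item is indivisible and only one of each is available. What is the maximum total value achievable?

79 util

Check high-value combinations within $16:
- jacket+chair+rug: cost 7+3+3=13, value 25+33+21=79
- headphones+jacket+chair: cost 5+7+3=15, value 21+25+33=79
- chair+rug+speaker: cost 3+3+8=14, value 33+21+22=76
Best: 79 util.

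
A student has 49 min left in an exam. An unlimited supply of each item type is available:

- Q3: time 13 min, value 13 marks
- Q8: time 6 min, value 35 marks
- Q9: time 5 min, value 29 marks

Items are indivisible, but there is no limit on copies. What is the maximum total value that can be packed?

Best value-per-unit is Q8 at 35/6; filling with it alone gives 8×35 = 280.
Optimal mix: 4×Q8 + 5×Q9 → time 49, value 285.

285 marks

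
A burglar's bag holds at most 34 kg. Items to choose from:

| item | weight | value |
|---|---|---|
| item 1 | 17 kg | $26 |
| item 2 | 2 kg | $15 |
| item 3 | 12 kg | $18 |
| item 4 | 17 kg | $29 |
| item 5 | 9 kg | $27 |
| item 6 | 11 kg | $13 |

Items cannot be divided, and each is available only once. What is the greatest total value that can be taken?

Check high-value combinations within 34 kg:
- item 2+item 3+item 5+item 6: weight 2+12+9+11=34, value 15+18+27+13=73
- item 2+item 4+item 5: weight 2+17+9=28, value 15+29+27=71
- item 1+item 2+item 5: weight 17+2+9=28, value 26+15+27=68
- item 2+item 3+item 4: weight 2+12+17=31, value 15+18+29=62
Best: $73.

$73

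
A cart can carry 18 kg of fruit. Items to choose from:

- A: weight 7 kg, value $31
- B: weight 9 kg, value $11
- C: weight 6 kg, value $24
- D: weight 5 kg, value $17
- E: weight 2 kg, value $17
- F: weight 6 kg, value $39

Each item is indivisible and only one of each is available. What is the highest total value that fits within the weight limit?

$87

Check high-value combinations within 18 kg:
- A+E+F: weight 7+2+6=15, value 31+17+39=87
- A+D+F: weight 7+5+6=18, value 31+17+39=87
- C+E+F: weight 6+2+6=14, value 24+17+39=80
Best: $87.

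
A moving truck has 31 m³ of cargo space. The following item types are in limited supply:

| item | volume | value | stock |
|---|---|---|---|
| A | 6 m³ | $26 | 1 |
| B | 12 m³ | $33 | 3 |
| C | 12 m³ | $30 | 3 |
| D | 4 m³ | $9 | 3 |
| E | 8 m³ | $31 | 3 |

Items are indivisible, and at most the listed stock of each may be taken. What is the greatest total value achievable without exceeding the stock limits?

Top feasible selections:
- 1×A + 3×E: volume 30, value 119
- 1×A + 2×D + 2×E: volume 30, value 106
- 1×D + 3×E: volume 28, value 102
- 1×A + 1×B + 1×D + 1×E: volume 30, value 99
Best: $119.

$119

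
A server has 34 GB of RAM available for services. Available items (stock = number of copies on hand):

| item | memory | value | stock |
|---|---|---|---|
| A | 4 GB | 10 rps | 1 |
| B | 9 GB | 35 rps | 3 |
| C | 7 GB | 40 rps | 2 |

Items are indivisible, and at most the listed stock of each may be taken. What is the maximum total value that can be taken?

Top feasible selections:
- 2×B + 2×C: memory 32, value 150
- 3×B + 1×C: memory 34, value 145
- 1×A + 1×B + 2×C: memory 27, value 125
- 1×A + 2×B + 1×C: memory 29, value 120
Best: 150 rps.

150 rps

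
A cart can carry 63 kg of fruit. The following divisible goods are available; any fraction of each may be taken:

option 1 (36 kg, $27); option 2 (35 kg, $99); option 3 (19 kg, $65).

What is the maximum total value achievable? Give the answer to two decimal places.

Take in order of value per unit:
- option 3 (65/19 per unit): all 19 → value 65, running total 65.00
- option 2 (99/35 per unit): all 35 → value 99, running total 164.00
- option 1 (27/36 per unit): 9 of 36 → value 9×27/36 = 6.7500, running total 170.75
Total 170.75.

170.75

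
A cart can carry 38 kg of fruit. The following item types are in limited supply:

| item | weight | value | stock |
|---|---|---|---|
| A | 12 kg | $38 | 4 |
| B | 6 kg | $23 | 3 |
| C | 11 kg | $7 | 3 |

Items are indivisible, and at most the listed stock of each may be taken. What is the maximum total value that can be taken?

$122

Best selections within weight 38 and stock limits:
- 2×A + 2×B: weight 36, value 122
- 3×A: weight 36, value 114
- 1×A + 3×B: weight 30, value 107
- 2×A + 1×B: weight 30, value 99
Best: $122.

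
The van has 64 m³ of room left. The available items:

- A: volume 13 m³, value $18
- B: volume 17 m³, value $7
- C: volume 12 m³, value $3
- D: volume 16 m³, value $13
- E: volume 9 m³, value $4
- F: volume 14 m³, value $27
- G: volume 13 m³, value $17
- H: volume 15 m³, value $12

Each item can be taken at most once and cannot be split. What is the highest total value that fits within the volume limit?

$78

Check high-value combinations within 64 m³:
- A+E+F+G+H: volume 13+9+14+13+15=64, value 18+4+27+17+12=78
- A+D+F+G: volume 13+16+14+13=56, value 18+13+27+17=75
- A+F+G+H: volume 13+14+13+15=55, value 18+27+17+12=74
Best: $78.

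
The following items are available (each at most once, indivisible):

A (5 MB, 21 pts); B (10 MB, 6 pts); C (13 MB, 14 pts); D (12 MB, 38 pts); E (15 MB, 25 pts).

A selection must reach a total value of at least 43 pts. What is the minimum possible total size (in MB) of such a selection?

Subsets with value ≥ 43, sorted by total size:
- A+D: size 17, value 59
- A+E: size 20, value 46
Minimum size: 17 MB.

17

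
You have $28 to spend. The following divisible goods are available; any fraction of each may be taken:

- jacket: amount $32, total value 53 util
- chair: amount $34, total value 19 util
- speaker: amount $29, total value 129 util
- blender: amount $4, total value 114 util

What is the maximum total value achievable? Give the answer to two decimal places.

220.76

Take in order of value per unit:
- blender (114/4 per unit): all 4 → value 114, running total 114.00
- speaker (129/29 per unit): 24 of 29 → value 24×129/29 = 106.7586, running total 220.76
Total 220.76.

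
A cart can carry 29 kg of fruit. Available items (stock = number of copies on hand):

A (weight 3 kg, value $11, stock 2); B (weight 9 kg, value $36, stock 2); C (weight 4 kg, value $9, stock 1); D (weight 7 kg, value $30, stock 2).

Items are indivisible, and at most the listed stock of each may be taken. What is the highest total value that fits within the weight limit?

$118

Best selections within weight 29 and stock limits:
- 2×A + 1×B + 2×D: weight 29, value 118
- 1×A + 2×B + 1×D: weight 28, value 113
Best: $118.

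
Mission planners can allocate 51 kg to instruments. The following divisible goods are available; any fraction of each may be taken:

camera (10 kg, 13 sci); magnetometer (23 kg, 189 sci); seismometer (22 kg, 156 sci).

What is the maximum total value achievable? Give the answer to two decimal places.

Take in order of value per unit:
- magnetometer (189/23 per unit): all 23 → value 189, running total 189.00
- seismometer (156/22 per unit): all 22 → value 156, running total 345.00
- camera (13/10 per unit): 6 of 10 → value 6×13/10 = 7.8000, running total 352.80
Total 352.80.

352.80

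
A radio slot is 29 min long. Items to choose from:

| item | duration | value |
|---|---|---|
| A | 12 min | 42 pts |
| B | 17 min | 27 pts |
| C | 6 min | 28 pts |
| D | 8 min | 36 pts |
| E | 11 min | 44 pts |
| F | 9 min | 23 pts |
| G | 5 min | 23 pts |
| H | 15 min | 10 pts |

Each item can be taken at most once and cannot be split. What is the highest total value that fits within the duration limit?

114 pts

Check high-value combinations within 29 min:
- A+C+E: duration 12+6+11=29, value 42+28+44=114
- C+D+F+G: duration 6+8+9+5=28, value 28+36+23+23=110
- A+E+G: duration 12+11+5=28, value 42+44+23=109
- C+D+E: duration 6+8+11=25, value 28+36+44=108
Best: 114 pts.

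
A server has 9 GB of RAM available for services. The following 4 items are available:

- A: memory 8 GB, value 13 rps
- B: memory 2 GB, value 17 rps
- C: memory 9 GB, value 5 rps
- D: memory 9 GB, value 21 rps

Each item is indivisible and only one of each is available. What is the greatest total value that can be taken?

Check high-value combinations within 9 GB:
- D: memory 9, value 21
- B: memory 2, value 17
- A: memory 8, value 13
- C: memory 9, value 5
Best: 21 rps.

21 rps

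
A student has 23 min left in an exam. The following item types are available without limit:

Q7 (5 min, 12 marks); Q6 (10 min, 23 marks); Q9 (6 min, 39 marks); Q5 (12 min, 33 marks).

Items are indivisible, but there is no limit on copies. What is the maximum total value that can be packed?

Best value-per-unit is Q9 at 39/6; filling with it alone gives 3×39 = 117.
Optimal mix: 1×Q7 + 3×Q9 → time 23, value 129.

129 marks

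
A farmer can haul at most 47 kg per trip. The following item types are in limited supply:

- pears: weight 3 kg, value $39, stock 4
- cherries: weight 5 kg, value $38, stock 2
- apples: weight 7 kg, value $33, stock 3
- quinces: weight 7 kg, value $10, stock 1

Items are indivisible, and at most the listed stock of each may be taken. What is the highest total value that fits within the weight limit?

$331

Best selections within weight 47 and stock limits:
- 4×pears + 2×cherries + 3×apples: weight 43, value 331
- 4×pears + 2×cherries + 2×apples + 1×quinces: weight 43, value 308
- 4×pears + 1×cherries + 3×apples + 1×quinces: weight 45, value 303
- 3×pears + 2×cherries + 3×apples + 1×quinces: weight 47, value 302
Best: $331.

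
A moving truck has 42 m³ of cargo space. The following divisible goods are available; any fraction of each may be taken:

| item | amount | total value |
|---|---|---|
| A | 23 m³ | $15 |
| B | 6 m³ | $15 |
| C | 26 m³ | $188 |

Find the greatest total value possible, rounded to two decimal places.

Take in order of value per unit:
- C (188/26 per unit): all 26 → value 188, running total 188.00
- B (15/6 per unit): all 6 → value 15, running total 203.00
- A (15/23 per unit): 10 of 23 → value 10×15/23 = 6.5217, running total 209.52
Total 209.52.

209.52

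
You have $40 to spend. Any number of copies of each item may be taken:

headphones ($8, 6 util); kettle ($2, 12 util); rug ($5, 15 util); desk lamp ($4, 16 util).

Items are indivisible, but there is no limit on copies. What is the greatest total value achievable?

240 util

Best value-per-unit is kettle at 12/2, and filling with it alone uses cost 20×2=40. No mix of the others beats 20×12 = 240.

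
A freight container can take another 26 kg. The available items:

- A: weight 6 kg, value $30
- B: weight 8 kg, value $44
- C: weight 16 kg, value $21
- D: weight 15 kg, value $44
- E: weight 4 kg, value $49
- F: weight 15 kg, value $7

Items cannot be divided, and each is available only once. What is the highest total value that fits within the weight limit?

This is a 0/1 knapsack; check combinations near the capacity.
- A+B+E: weight 6+8+4=18, value 30+44+49=123
- A+D+E: weight 6+15+4=25, value 30+44+49=123
- A+C+E: weight 6+16+4=26, value 30+21+49=100
- B+E: weight 8+4=12, value 44+49=93
Best: $123.

$123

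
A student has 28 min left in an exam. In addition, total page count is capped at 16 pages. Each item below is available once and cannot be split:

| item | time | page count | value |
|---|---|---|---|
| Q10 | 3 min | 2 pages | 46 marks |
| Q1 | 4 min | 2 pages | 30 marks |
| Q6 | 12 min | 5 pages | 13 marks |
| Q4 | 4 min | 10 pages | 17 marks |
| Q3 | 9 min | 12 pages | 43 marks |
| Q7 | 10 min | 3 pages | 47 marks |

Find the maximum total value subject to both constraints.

123 marks

Feasible sets respecting both limits:
- Q10+Q1+Q7: time 17, page count 7, value 123
- Q10+Q1+Q3: time 16, page count 16, value 119
- Q10+Q4+Q7: time 17, page count 15, value 110
- Q10+Q6+Q7: time 25, page count 10, value 106
Best: 123 marks.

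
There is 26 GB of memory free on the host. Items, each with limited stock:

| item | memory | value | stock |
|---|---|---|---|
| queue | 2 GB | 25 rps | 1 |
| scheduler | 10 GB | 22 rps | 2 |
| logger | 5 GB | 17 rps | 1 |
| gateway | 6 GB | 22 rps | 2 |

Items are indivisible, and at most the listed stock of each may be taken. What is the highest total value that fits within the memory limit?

91 rps

Top feasible selections:
- 1×queue + 1×scheduler + 2×gateway: memory 24, value 91
- 1×queue + 1×logger + 2×gateway: memory 19, value 86
- 1×queue + 1×scheduler + 1×logger + 1×gateway: memory 23, value 86
- 1×queue + 2×gateway: memory 14, value 69
Best: 91 rps.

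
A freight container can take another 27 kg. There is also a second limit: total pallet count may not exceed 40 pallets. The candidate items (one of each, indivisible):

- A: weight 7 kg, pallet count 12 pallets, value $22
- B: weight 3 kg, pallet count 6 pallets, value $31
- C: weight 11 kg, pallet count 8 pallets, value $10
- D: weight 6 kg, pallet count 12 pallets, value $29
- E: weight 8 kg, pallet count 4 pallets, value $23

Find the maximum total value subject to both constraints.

Feasible sets respecting both limits:
- A+B+D+E: weight 24, pallet count 34, value 105
- A+B+C+D: weight 27, pallet count 38, value 92
- B+D+E: weight 17, pallet count 22, value 83
- A+B+D: weight 16, pallet count 30, value 82
Best: $105.

$105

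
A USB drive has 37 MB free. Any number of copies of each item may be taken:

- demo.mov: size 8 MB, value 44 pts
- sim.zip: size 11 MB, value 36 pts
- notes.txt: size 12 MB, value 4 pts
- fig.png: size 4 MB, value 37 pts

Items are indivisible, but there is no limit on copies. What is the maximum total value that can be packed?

Best value-per-unit is fig.png at 37/4, and filling with it alone uses size 9×4=36. No mix of the others beats 9×37 = 333.

333 pts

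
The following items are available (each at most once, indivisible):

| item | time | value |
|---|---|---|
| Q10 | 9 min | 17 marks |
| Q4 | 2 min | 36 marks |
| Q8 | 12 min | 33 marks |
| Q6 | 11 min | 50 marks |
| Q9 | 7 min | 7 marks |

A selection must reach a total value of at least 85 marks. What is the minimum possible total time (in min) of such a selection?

Subsets with value ≥ 85, sorted by total time:
- Q4+Q6: time 13, value 86
- Q4+Q6+Q9: time 20, value 93
- Q10+Q4+Q6: time 22, value 103
- Q10+Q4+Q8: time 23, value 86
Minimum time: 13 min.

13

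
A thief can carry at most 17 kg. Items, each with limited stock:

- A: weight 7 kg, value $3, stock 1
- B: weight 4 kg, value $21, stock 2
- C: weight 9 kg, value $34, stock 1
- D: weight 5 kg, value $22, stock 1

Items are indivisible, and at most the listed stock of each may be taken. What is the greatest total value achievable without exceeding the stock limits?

$76

Top feasible selections:
- 2×B + 1×C: weight 17, value 76
- 2×B + 1×D: weight 13, value 64
Best: $76.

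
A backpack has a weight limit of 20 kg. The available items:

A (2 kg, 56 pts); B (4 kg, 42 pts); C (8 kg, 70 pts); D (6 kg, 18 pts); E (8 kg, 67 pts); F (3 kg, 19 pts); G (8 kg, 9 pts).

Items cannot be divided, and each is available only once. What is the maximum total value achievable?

Check high-value combinations within 20 kg:
- A+C+E: weight 2+8+8=18, value 56+70+67=193
- A+B+C+F: weight 2+4+8+3=17, value 56+42+70+19=187
- A+B+C+D: weight 2+4+8+6=20, value 56+42+70+18=186
- A+B+E+F: weight 2+4+8+3=17, value 56+42+67+19=184
- A+B+D+E: weight 2+4+6+8=20, value 56+42+18+67=183
Best: 193 pts.

193 pts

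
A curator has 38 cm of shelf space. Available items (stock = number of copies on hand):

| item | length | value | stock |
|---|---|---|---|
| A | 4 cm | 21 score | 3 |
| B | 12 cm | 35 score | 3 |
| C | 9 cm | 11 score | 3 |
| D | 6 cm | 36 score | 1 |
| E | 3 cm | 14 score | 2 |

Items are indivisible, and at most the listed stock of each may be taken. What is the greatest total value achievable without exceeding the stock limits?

Best selections within length 38 and stock limits:
- 3×A + 1×B + 1×D + 2×E: length 36, value 162
- 3×A + 1×B + 1×D + 1×E: length 33, value 148
- 2×A + 2×B + 1×D: length 38, value 148
- 2×A + 1×B + 1×D + 2×E: length 32, value 141
Best: 162 score.

162 score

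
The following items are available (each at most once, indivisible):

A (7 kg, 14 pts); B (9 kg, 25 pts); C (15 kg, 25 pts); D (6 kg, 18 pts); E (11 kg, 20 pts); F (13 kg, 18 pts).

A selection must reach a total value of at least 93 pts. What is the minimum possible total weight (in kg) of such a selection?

46

Subsets with value ≥ 93, sorted by total weight:
- A+B+D+E+F: weight 46, value 95
- A+B+C+D+E: weight 48, value 102
- A+B+C+D+F: weight 50, value 100
- A+C+D+E+F: weight 52, value 95
Minimum weight: 46 kg.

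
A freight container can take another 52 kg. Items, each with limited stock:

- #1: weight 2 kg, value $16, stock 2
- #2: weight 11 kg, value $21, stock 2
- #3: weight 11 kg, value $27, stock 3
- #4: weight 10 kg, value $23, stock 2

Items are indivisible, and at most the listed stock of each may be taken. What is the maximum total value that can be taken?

$136

Top feasible selections:
- 2×#1 + 3×#3 + 1×#4: weight 47, value 136
- 2×#1 + 1×#2 + 3×#3: weight 48, value 134
- 2×#1 + 2×#3 + 2×#4: weight 46, value 132
Best: $136.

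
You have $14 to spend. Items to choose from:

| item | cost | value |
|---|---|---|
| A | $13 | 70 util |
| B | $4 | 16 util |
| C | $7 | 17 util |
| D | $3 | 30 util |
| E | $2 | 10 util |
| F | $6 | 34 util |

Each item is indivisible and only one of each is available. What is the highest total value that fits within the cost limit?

Check high-value combinations within $14:
- B+D+F: cost 4+3+6=13, value 16+30+34=80
- D+E+F: cost 3+2+6=11, value 30+10+34=74
- A: cost 13, value 70
- D+F: cost 3+6=9, value 30+34=64
- B+C+D: cost 4+7+3=14, value 16+17+30=63
Best: 80 util.

80 util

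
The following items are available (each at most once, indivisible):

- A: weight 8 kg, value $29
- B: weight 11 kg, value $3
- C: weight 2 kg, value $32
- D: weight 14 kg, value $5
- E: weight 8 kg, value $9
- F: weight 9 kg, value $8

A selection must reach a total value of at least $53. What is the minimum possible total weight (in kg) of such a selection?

Subsets with value ≥ 53, sorted by total weight:
- A+C: weight 10, value 61
- A+C+E: weight 18, value 70
Minimum weight: 10 kg.

10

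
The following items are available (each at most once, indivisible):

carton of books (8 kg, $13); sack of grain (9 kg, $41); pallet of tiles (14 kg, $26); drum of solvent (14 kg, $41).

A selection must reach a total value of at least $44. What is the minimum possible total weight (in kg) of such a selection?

Subsets with value ≥ 44, sorted by total weight:
- carton of books+sack of grain: weight 17, value 54
- carton of books+drum of solvent: weight 22, value 54
- sack of grain+drum of solvent: weight 23, value 82
- sack of grain+pallet of tiles: weight 23, value 67
Minimum weight: 17 kg.

17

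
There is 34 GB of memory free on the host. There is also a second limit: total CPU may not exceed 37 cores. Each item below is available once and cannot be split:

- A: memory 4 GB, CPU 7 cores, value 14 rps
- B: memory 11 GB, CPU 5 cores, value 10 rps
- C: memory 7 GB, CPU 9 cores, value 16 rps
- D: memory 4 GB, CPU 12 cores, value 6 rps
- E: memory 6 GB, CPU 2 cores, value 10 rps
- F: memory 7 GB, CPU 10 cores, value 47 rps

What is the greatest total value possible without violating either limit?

Feasible sets respecting both limits:
- A+B+C+F: memory 29, CPU 31, value 87
- A+C+E+F: memory 24, CPU 28, value 87
- A+B+D+E+F: memory 32, CPU 36, value 87
Best: 87 rps.

87 rps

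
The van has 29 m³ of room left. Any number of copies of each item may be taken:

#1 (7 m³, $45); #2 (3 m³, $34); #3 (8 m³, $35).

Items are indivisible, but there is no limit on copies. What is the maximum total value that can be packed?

Best value-per-unit is #2 at 34/3, and filling with it alone uses volume 9×3=27. No mix of the others beats 9×34 = 306.

$306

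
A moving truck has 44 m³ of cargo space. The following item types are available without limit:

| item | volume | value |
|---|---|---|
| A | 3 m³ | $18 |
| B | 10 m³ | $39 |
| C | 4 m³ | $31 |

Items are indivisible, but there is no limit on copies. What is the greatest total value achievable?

$341

Best value-per-unit is C at 31/4, and filling with it alone uses volume 11×4=44. No mix of the others beats 11×31 = 341.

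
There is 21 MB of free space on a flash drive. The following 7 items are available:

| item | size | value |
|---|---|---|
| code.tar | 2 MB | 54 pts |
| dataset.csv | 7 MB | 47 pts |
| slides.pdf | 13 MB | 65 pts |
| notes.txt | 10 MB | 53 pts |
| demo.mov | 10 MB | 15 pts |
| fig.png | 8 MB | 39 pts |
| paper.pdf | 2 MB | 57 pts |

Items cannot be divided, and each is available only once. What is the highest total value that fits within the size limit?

211 pts

Check high-value combinations within 21 MB:
- code.tar+dataset.csv+notes.txt+paper.pdf: size 2+7+10+2=21, value 54+47+53+57=211
- code.tar+dataset.csv+fig.png+paper.pdf: size 2+7+8+2=19, value 54+47+39+57=197
- code.tar+slides.pdf+paper.pdf: size 2+13+2=17, value 54+65+57=176
- code.tar+dataset.csv+demo.mov+paper.pdf: size 2+7+10+2=21, value 54+47+15+57=173
Best: 211 pts.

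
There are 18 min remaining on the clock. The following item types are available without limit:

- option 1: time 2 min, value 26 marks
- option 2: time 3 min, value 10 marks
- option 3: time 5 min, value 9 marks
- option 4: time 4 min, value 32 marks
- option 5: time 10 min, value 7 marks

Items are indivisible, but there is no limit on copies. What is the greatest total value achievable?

234 marks

Best value-per-unit is option 1 at 26/2, and filling with it alone uses time 9×2=18. No mix of the others beats 9×26 = 234.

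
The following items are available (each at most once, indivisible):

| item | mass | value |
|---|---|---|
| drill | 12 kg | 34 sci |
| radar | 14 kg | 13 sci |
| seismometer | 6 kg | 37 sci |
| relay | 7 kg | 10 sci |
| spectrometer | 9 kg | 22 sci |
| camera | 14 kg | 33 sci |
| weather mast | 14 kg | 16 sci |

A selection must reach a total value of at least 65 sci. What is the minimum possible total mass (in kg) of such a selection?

Subsets with value ≥ 65, sorted by total mass:
- drill+seismometer: mass 18, value 71
- seismometer+camera: mass 20, value 70
- seismometer+relay+spectrometer: mass 22, value 69
Minimum mass: 18 kg.

18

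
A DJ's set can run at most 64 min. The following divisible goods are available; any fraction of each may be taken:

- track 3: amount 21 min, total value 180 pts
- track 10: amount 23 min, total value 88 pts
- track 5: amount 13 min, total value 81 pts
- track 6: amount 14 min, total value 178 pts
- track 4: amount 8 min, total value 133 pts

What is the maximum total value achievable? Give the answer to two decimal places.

602.61

Take in order of value per unit:
- track 4 (133/8 per unit): all 8 → value 133, running total 133.00
- track 6 (178/14 per unit): all 14 → value 178, running total 311.00
- track 3 (180/21 per unit): all 21 → value 180, running total 491.00
- track 5 (81/13 per unit): all 13 → value 81, running total 572.00
- track 10 (88/23 per unit): 8 of 23 → value 8×88/23 = 30.6087, running total 602.61
Total 602.61.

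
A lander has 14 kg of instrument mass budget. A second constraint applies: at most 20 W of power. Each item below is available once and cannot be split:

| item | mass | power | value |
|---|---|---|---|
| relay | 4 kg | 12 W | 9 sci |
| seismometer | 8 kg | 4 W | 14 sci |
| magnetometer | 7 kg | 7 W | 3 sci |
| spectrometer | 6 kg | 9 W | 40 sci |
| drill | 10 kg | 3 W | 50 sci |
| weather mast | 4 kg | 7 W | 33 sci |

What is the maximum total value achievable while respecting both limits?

Feasible sets respecting both limits:
- drill+weather mast: mass 14, power 10, value 83
- spectrometer+weather mast: mass 10, power 16, value 73
- relay+drill: mass 14, power 15, value 59
- seismometer+spectrometer: mass 14, power 13, value 54
Best: 83 sci.

83 sci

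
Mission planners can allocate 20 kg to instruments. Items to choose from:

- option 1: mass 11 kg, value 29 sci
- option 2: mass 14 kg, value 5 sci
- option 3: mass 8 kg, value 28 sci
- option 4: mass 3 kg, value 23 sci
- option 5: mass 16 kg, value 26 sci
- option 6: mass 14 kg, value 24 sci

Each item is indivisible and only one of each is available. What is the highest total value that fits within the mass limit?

Check high-value combinations within 20 kg:
- option 1+option 3: mass 11+8=19, value 29+28=57
- option 1+option 4: mass 11+3=14, value 29+23=52
- option 3+option 4: mass 8+3=11, value 28+23=51
- option 4+option 5: mass 3+16=19, value 23+26=49
Best: 57 sci.

57 sci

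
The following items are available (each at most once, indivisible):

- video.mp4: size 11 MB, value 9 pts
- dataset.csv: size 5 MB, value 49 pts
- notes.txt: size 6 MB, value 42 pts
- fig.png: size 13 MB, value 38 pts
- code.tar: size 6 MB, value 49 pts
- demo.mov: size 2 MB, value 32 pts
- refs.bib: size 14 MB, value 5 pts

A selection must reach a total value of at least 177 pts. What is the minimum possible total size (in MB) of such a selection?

Subsets with value ≥ 177, sorted by total size:
- video.mp4+dataset.csv+notes.txt+code.tar+demo.mov: size 30, value 181
- dataset.csv+notes.txt+fig.png+code.tar: size 30, value 178
- dataset.csv+notes.txt+fig.png+code.tar+demo.mov: size 32, value 210
Minimum size: 30 MB.

30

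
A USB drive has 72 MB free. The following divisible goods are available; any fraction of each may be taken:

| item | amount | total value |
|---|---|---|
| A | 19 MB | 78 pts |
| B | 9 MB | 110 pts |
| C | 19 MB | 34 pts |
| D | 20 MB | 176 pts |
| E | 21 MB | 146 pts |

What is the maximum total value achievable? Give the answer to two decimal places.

Take in order of value per unit:
- B (110/9 per unit): all 9 → value 110, running total 110.00
- D (176/20 per unit): all 20 → value 176, running total 286.00
- E (146/21 per unit): all 21 → value 146, running total 432.00
- A (78/19 per unit): all 19 → value 78, running total 510.00
- C (34/19 per unit): 3 of 19 → value 3×34/19 = 5.3684, running total 515.37
Total 515.37.

515.37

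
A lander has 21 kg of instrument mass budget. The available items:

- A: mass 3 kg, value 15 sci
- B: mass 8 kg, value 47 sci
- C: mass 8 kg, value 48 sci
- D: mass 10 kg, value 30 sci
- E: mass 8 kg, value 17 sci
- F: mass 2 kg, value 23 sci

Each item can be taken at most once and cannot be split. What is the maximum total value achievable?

This is a 0/1 knapsack; check combinations near the capacity.
- A+B+C+F: mass 3+8+8+2=21, value 15+47+48+23=133
- B+C+F: mass 8+8+2=18, value 47+48+23=118
- A+B+C: mass 3+8+8=19, value 15+47+48=110
- A+C+E+F: mass 3+8+8+2=21, value 15+48+17+23=103
Best: 133 sci.

133 sci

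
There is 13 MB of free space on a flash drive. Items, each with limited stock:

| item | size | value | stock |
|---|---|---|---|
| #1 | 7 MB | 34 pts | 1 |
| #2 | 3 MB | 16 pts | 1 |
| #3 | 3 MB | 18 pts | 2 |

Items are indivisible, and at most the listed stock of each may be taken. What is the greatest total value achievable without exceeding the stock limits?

70 pts

Best selections within size 13 and stock limits:
- 1×#1 + 2×#3: size 13, value 70
- 1×#1 + 1×#2 + 1×#3: size 13, value 68
- 1×#2 + 2×#3: size 9, value 52
Best: 70 pts.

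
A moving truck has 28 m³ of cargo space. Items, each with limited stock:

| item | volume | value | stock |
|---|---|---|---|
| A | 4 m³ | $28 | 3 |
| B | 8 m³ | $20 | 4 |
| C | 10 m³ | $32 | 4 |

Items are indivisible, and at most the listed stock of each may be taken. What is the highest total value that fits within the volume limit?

Top feasible selections:
- 3×A + 2×B: volume 28, value 124
- 2×A + 2×C: volume 28, value 120
- 3×A + 1×C: volume 22, value 116
- 2×A + 1×B + 1×C: volume 26, value 108
Best: $124.

$124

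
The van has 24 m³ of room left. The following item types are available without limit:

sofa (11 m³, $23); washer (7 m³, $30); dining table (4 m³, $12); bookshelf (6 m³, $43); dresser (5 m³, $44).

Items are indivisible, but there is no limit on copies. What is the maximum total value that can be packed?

$188

Best value-per-unit is dresser at 44/5; filling with it alone gives 4×44 = 176.
Optimal mix: 1×dining table + 4×dresser → volume 24, value 188.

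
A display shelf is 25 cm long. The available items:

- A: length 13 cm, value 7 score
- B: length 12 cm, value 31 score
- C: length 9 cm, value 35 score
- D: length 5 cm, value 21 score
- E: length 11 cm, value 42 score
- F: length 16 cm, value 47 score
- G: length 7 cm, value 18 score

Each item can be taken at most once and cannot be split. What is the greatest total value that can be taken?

Check high-value combinations within 25 cm:
- C+D+E: length 9+5+11=25, value 35+21+42=98
- C+F: length 9+16=25, value 35+47=82
- D+E+G: length 5+11+7=23, value 21+42+18=81
Best: 98 score.

98 score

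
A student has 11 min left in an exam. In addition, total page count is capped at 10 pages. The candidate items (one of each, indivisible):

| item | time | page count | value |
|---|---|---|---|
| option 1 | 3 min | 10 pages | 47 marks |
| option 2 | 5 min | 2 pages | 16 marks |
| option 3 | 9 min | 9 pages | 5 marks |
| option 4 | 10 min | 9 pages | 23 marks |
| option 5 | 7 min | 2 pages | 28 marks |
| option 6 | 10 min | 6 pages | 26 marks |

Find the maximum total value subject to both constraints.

47 marks

Feasible sets respecting both limits:
- option 1: time 3, page count 10, value 47
- option 5: time 7, page count 2, value 28
- option 6: time 10, page count 6, value 26
- option 4: time 10, page count 9, value 23
Best: 47 marks.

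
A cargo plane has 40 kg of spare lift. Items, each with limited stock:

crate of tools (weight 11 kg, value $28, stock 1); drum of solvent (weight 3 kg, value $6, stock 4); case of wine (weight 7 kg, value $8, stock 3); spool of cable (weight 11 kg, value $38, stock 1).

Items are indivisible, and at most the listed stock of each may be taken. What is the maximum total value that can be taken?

Best selections within weight 40 and stock limits:
- 1×crate of tools + 3×drum of solvent + 1×case of wine + 1×spool of cable: weight 38, value 92
- 1×crate of tools + 4×drum of solvent + 1×spool of cable: weight 34, value 90
- 1×crate of tools + 1×drum of solvent + 2×case of wine + 1×spool of cable: weight 39, value 88
Best: $92.

$92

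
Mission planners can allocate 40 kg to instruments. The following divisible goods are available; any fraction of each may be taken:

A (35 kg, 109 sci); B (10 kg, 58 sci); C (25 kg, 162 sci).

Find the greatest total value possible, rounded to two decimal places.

235.57

Take in order of value per unit:
- C (162/25 per unit): all 25 → value 162, running total 162.00
- B (58/10 per unit): all 10 → value 58, running total 220.00
- A (109/35 per unit): 5 of 35 → value 5×109/35 = 15.5714, running total 235.57
Total 235.57.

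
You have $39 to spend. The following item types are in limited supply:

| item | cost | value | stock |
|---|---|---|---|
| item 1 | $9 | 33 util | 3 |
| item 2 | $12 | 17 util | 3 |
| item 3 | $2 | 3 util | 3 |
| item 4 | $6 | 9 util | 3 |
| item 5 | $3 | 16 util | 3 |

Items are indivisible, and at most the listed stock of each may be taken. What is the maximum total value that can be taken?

Top feasible selections:
- 3×item 1 + 1×item 3 + 3×item 5: cost 38, value 150
- 3×item 1 + 3×item 5: cost 36, value 147
Best: 150 util.

150 util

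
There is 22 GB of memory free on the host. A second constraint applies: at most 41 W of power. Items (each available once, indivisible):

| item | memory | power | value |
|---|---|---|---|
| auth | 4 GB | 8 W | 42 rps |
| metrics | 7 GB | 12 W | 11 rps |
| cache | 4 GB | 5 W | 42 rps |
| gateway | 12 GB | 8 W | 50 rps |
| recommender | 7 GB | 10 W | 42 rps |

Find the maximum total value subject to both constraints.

137 rps

Feasible sets respecting both limits:
- auth+metrics+cache+recommender: memory 22, power 35, value 137
- auth+cache+gateway: memory 20, power 21, value 134
- auth+cache+recommender: memory 15, power 23, value 126
- auth+metrics+cache: memory 15, power 25, value 95
Best: 137 rps.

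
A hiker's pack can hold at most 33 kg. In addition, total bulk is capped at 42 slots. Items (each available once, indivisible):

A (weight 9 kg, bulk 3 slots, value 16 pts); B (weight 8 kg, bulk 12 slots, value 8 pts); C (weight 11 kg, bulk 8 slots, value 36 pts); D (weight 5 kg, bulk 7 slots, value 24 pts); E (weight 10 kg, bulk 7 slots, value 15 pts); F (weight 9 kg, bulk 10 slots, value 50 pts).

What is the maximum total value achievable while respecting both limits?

118 pts

Feasible sets respecting both limits:
- B+C+D+F: weight 33, bulk 37, value 118
- C+D+F: weight 25, bulk 25, value 110
- A+D+E+F: weight 33, bulk 27, value 105
Best: 118 pts.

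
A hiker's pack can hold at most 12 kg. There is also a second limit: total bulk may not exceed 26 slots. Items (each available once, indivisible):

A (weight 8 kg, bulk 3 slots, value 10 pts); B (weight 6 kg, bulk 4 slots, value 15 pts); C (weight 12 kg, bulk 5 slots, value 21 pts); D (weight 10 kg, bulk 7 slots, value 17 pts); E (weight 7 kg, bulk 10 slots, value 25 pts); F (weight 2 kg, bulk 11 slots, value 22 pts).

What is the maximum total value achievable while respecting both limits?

Feasible sets respecting both limits:
- E+F: weight 9, bulk 21, value 47
- D+F: weight 12, bulk 18, value 39
- B+F: weight 8, bulk 15, value 37
Best: 47 pts.

47 pts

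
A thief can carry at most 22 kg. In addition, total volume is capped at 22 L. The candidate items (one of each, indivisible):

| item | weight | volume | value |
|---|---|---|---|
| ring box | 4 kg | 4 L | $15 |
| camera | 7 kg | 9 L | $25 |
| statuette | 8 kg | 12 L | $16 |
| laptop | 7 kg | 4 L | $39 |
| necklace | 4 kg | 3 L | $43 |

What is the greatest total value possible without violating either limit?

$122

Feasible sets respecting both limits:
- ring box+camera+laptop+necklace: weight 22, volume 20, value 122
- camera+laptop+necklace: weight 18, volume 16, value 107
- statuette+laptop+necklace: weight 19, volume 19, value 98
Best: $122.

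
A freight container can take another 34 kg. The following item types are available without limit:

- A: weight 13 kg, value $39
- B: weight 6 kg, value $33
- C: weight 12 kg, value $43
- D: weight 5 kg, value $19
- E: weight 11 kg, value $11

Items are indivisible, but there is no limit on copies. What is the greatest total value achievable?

$170

Best value-per-unit is B at 33/6; filling with it alone gives 5×33 = 165.
Optimal mix: 4×B + 2×D → weight 34, value 170.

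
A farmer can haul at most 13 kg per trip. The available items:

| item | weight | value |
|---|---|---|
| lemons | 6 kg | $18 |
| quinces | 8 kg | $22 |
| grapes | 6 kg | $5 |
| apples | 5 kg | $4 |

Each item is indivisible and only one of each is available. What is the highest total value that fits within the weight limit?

$26

Check high-value combinations within 13 kg:
- quinces+apples: weight 8+5=13, value 22+4=26
- lemons+grapes: weight 6+6=12, value 18+5=23
- quinces: weight 8, value 22
- lemons+apples: weight 6+5=11, value 18+4=22
- lemons: weight 6, value 18
Best: $26.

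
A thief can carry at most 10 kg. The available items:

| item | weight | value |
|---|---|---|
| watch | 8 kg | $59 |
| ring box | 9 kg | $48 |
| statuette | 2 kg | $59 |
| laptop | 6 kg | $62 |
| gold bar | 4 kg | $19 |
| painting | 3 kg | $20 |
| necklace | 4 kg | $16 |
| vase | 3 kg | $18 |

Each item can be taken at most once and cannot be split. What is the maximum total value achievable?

Check high-value combinations within 10 kg:
- statuette+laptop: weight 2+6=8, value 59+62=121
- watch+statuette: weight 8+2=10, value 59+59=118
- statuette+gold bar+painting: weight 2+4+3=9, value 59+19+20=98
- statuette+painting+vase: weight 2+3+3=8, value 59+20+18=97
Best: $121.

$121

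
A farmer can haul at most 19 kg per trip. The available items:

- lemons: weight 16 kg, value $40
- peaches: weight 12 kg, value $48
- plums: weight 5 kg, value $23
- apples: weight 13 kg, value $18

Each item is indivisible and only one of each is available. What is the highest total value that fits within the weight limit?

This is a 0/1 knapsack; check combinations near the capacity.
- peaches+plums: weight 12+5=17, value 48+23=71
- peaches: weight 12, value 48
- plums+apples: weight 5+13=18, value 23+18=41
- lemons: weight 16, value 40
- plums: weight 5, value 23
Best: $71.

$71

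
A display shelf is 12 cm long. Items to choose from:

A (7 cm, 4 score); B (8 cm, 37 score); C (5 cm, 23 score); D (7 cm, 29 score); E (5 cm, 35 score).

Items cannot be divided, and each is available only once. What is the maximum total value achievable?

Check high-value combinations within 12 cm:
- D+E: length 7+5=12, value 29+35=64
- C+E: length 5+5=10, value 23+35=58
- C+D: length 5+7=12, value 23+29=52
- A+E: length 7+5=12, value 4+35=39
Best: 64 score.

64 score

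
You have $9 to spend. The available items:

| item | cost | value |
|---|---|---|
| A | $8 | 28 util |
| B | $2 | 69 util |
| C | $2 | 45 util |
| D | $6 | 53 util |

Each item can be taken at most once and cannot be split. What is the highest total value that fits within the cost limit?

Check high-value combinations within $9:
- B+D: cost 2+6=8, value 69+53=122
- B+C: cost 2+2=4, value 69+45=114
- C+D: cost 2+6=8, value 45+53=98
- B: cost 2, value 69
- D: cost 6, value 53
Best: 122 util.

122 util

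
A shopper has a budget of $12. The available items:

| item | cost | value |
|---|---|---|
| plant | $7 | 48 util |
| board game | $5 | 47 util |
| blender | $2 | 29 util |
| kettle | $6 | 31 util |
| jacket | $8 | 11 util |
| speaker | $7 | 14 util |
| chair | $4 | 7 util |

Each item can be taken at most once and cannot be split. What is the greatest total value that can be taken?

95 util

This is a 0/1 knapsack; check combinations near the capacity.
- plant+board game: cost 7+5=12, value 48+47=95
- board game+blender+chair: cost 5+2+4=11, value 47+29+7=83
- board game+kettle: cost 5+6=11, value 47+31=78
Best: 95 util.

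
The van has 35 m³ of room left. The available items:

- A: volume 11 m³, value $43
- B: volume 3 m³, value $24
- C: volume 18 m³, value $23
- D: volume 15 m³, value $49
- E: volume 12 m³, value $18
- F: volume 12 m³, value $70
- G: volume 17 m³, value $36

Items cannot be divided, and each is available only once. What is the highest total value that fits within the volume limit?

This is a 0/1 knapsack; check combinations near the capacity.
- B+D+F: volume 3+15+12=30, value 24+49+70=143
- A+B+F: volume 11+3+12=26, value 43+24+70=137
- A+E+F: volume 11+12+12=35, value 43+18+70=131
- B+F+G: volume 3+12+17=32, value 24+70+36=130
- D+F: volume 15+12=27, value 49+70=119
Best: $143.

$143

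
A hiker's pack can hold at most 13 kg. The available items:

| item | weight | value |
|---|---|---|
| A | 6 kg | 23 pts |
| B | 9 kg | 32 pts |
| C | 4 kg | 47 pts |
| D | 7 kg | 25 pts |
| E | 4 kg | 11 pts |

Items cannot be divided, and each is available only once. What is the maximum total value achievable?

79 pts

This is a 0/1 knapsack; check combinations near the capacity.
- B+C: weight 9+4=13, value 32+47=79
- C+D: weight 4+7=11, value 47+25=72
- A+C: weight 6+4=10, value 23+47=70
Best: 79 pts.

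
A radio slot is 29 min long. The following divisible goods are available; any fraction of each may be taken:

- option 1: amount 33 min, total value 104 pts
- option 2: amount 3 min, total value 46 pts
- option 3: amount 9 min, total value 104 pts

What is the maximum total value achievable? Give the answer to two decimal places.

Take in order of value per unit:
- option 2 (46/3 per unit): all 3 → value 46, running total 46.00
- option 3 (104/9 per unit): all 9 → value 104, running total 150.00
- option 1 (104/33 per unit): 17 of 33 → value 17×104/33 = 53.5758, running total 203.58
Total 203.58.

203.58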